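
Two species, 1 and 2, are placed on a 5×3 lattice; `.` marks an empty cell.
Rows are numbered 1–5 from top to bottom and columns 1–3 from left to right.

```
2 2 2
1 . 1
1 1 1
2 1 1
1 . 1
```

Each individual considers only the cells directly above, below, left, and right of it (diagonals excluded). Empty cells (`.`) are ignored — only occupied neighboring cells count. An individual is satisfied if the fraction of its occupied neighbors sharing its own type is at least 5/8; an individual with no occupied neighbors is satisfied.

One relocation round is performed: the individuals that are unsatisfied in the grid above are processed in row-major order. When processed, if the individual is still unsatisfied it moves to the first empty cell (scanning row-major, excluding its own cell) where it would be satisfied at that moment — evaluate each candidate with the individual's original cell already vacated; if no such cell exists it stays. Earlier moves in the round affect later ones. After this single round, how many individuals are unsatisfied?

Initially unsatisfied (in order): (1,1), (1,3), (2,1), (2,3), (4,1), (5,1).
  (1,1): no empty cell satisfies it; stays.
  (1,3): no empty cell satisfies it; stays.
  (2,1) → (2,2).
  (2,3): now satisfied by earlier moves; stays.
  (4,1): no empty cell satisfies it; stays.
  (5,1) → (2,1).
Resulting grid:
2 2 2
1 1 1
1 1 1
2 1 1
. . 1
Unsatisfied now: (1,1), (1,3), (4,1).

3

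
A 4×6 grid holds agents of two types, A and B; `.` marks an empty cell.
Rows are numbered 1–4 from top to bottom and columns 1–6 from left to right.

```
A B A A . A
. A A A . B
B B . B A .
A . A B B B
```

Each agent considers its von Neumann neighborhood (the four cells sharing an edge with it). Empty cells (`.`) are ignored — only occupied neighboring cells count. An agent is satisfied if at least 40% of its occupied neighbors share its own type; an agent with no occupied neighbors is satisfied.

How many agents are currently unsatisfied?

(1,1)A 0/1 not
(1,2)B 0/3 not
(1,3)A 2/3 satisfied
(1,4)A 2/2 satisfied
(1,6)A 0/1 not
(2,2)A 1/3 not
(2,3)A 3/3 satisfied
(2,4)A 2/3 satisfied
(2,6)B 0/1 not
(3,1)B 1/2 satisfied
(3,2)B 1/2 satisfied
(3,4)B 1/3 not
(3,5)A 0/2 not
(4,1)A 0/1 not
(4,3)A 0/1 not
(4,4)B 2/3 satisfied
(4,5)B 2/3 satisfied
(4,6)B 1/1 satisfied
Unsatisfied: (1,1), (1,2), (1,6), (2,2), (2,6), (3,4), (3,5), (4,1), (4,3) — 9 in total.

9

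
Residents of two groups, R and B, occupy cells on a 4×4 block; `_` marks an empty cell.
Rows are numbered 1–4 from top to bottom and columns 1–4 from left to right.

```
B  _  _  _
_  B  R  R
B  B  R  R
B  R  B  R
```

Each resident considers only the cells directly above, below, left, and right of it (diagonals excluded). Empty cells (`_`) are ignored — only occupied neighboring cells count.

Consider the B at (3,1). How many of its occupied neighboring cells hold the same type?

Occupied neighbors of (3,1): (4,1)=B, (3,2)=B.
Same type (B): 2 of 2.

2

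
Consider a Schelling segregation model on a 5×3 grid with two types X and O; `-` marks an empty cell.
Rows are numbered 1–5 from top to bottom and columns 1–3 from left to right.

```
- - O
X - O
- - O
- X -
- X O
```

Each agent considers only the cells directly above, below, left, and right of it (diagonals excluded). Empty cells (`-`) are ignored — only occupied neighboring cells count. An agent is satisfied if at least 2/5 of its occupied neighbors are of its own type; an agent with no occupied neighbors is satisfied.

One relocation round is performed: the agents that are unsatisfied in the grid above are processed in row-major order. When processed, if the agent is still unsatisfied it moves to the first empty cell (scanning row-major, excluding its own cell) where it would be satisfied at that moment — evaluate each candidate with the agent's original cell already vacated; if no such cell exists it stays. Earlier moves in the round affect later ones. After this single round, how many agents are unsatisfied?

Initially unsatisfied (in order): (5,3).
  (5,3) → (1,2).
Resulting grid:
- O O
X - O
- - O
- X -
- X -
All satisfied now.

0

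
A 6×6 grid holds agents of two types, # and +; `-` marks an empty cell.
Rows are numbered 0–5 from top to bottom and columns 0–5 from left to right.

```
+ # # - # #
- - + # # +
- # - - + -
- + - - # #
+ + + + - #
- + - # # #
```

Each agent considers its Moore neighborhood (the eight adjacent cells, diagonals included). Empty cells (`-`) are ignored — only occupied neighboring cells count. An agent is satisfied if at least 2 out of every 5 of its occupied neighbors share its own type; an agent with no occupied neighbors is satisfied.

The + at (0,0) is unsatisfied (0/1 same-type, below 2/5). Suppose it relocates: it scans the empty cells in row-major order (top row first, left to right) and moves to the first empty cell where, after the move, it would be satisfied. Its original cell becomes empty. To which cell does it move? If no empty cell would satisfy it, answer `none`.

Vacating (0,0). Empty cells in order:
  (0,3): 1/5 same-type → still unsatisfied.
  (1,0): 0/2 same-type → still unsatisfied.
  (1,1): 1/4 same-type → still unsatisfied.
  (2,0): 1/2 same-type → satisfied — stop here.

(2,0)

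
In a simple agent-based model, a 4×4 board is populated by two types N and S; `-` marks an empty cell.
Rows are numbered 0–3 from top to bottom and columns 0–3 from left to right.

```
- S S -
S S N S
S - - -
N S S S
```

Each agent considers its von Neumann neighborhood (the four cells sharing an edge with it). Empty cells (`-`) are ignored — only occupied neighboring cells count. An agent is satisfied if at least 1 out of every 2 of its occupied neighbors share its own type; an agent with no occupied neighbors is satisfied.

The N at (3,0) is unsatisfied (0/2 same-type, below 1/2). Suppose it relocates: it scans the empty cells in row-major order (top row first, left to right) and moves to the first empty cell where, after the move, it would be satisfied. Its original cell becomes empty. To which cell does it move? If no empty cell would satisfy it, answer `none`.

(2,2)

Vacating (3,0). Empty cells in order:
  (0,0): 0/2 same-type → still unsatisfied.
  (0,3): 0/2 same-type → still unsatisfied.
  (2,1): 0/3 same-type → still unsatisfied.
  (2,2): 1/2 same-type → satisfied — stop here.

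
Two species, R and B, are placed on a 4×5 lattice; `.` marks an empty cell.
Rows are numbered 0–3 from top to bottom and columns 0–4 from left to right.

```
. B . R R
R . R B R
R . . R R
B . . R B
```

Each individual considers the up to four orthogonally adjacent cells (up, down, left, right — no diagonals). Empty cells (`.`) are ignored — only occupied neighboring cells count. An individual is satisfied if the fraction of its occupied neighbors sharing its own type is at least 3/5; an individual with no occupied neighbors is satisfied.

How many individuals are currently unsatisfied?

(0,1)B 0/0 satisfied
(0,3)R 1/2 not
(0,4)R 2/2 satisfied
(1,0)R 1/1 satisfied
(1,2)R 0/1 not
(1,3)B 0/4 not
(1,4)R 2/3 satisfied
(2,0)R 1/2 not
(2,3)R 2/3 satisfied
(2,4)R 2/3 satisfied
(3,0)B 0/1 not
(3,3)R 1/2 not
(3,4)B 0/2 not
Unsatisfied: (0,3), (1,2), (1,3), (2,0), (3,0), (3,3), (3,4) — 7 in total.

7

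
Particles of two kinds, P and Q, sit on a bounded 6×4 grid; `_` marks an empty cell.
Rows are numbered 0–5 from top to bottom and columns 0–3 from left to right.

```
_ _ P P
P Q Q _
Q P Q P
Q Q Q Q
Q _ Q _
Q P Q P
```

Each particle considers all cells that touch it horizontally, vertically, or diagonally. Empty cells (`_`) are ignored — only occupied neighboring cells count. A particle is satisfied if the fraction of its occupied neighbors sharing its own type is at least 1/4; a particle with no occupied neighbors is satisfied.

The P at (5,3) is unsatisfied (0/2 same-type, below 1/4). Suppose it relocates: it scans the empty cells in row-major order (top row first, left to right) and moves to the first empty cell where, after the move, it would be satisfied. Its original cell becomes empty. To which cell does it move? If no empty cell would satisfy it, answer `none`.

(0,0)

Vacating (5,3). Empty cells in order:
  (0,0): 1/2 same-type → satisfied — stop here.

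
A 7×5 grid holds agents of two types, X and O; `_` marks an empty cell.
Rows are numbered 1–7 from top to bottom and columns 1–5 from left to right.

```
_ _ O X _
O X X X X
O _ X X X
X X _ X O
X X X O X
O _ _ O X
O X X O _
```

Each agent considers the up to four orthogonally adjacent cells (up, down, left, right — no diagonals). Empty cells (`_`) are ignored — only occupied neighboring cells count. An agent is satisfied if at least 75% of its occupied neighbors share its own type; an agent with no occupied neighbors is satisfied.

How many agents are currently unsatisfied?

(1,3)O 0/2 unhappy
(1,4)X 1/2 unhappy
(2,1)O 1/2 unhappy
(2,2)X 1/2 unhappy
(2,3)X 3/4 ok
(2,4)X 4/4 ok
(2,5)X 2/2 ok
(3,1)O 1/2 unhappy
(3,3)X 2/2 ok
(3,4)X 4/4 ok
(3,5)X 2/3 unhappy
(4,1)X 2/3 unhappy
(4,2)X 2/2 ok
(4,4)X 1/3 unhappy
(4,5)O 0/3 unhappy
(5,1)X 2/3 unhappy
(5,2)X 3/3 ok
(5,3)X 1/2 unhappy
(5,4)O 1/4 unhappy
(5,5)X 1/3 unhappy
(6,1)O 1/2 unhappy
(6,4)O 2/3 unhappy
(6,5)X 1/2 unhappy
(7,1)O 1/2 unhappy
(7,2)X 1/2 unhappy
(7,3)X 1/2 unhappy
(7,4)O 1/2 unhappy
Unsatisfied: (1,3), (1,4), (2,1), (2,2), (3,1), (3,5), (4,1), (4,4), (4,5), (5,1), (5,3), (5,4), (5,5), (6,1), (6,4), (6,5), (7,1), (7,2), (7,3), (7,4) — 20 in total.

20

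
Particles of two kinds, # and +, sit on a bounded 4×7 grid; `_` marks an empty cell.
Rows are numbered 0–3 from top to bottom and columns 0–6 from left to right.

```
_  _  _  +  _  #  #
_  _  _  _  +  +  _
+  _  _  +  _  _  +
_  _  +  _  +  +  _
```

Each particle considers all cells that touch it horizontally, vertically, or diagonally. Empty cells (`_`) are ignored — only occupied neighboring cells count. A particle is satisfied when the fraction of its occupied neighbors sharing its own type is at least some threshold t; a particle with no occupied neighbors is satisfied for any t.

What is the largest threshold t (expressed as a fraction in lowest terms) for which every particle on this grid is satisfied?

Row 0: (0,3)+ 1/1 · (0,5)# 1/3 · (0,6)# 1/2
Row 1: (1,4)+ 3/4 · (1,5)+ 2/4
Row 2: (2,0)+ — no occupied neighbors · (2,3)+ 3/3 · (2,6)+ 2/2
Row 3: (3,2)+ 1/1 · (3,4)+ 2/2 · (3,5)+ 2/2
The smallest same-type fraction is 1/3 at (0,5), which reduces to 1/3. Any threshold above that leaves this particle unsatisfied.

1/3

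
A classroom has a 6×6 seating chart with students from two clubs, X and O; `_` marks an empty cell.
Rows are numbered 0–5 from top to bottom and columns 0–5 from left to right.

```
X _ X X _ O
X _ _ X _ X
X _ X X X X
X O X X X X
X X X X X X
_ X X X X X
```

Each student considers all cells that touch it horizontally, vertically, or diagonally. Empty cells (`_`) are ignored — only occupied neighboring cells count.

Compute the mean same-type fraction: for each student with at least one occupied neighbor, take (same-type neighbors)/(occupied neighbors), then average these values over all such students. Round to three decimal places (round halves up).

(0,0)X 1/1
(0,2)X 2/2
(0,3)X 2/2
(0,5)O 0/1
(1,0)X 2/2
(1,3)X 5/5
(1,5)X 2/3
(2,0)X 2/3
(2,2)X 4/5
(2,3)X 6/6
(2,4)X 7/7
(2,5)X 4/4
(3,0)X 3/4
(3,1)O 0/7
(3,2)X 6/7
(3,3)X 8/8
(3,4)X 8/8
(3,5)X 5/5
(4,0)X 3/4
(4,1)X 6/7
(4,2)X 7/8
(4,3)X 8/8
(4,4)X 8/8
(4,5)X 5/5
(5,1)X 4/4
(5,2)X 5/5
(5,3)X 5/5
(5,4)X 5/5
(5,5)X 3/3
Sum over 29 students: 1/1 + 2/2 + 2/2 + 0/1 + 2/2 + 5/5 + 2/3 + 2/3 + 4/5 + 6/6 + 7/7 + 4/4 + 3/4 + 0/7 + 6/7 + 8/8 + 8/8 + 5/5 + 3/4 + 6/7 + 7/8 + 8/8 + 8/8 + 5/5 + 4/4 + 5/5 + 5/5 + 5/5 + 3/3 = 21187/840; mean = 21187/840 ÷ 29 = 21187/24360 = 0.869745… → 0.870.

0.870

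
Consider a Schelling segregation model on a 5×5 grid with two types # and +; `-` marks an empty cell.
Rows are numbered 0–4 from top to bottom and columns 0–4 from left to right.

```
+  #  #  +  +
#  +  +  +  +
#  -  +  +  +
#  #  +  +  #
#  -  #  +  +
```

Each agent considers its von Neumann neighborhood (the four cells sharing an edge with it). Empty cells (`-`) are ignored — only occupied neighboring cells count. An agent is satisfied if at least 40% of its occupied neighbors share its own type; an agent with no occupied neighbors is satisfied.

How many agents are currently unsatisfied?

7

(0,0)+ 0/2 not
(0,1)# 1/3 not
(0,2)# 1/3 not
(0,3)+ 2/3 satisfied
(0,4)+ 2/2 satisfied
(1,0)# 1/3 not
(1,1)+ 1/3 not
(1,2)+ 3/4 satisfied
(1,3)+ 4/4 satisfied
(1,4)+ 3/3 satisfied
(2,0)# 2/2 satisfied
(2,2)+ 3/3 satisfied
(2,3)+ 4/4 satisfied
(2,4)+ 2/3 satisfied
(3,0)# 3/3 satisfied
(3,1)# 1/2 satisfied
(3,2)+ 2/4 satisfied
(3,3)+ 3/4 satisfied
(3,4)# 0/3 not
(4,0)# 1/1 satisfied
(4,2)# 0/2 not
(4,3)+ 2/3 satisfied
(4,4)+ 1/2 satisfied
Unsatisfied: (0,0), (0,1), (0,2), (1,0), (1,1), (3,4), (4,2) — 7 in total.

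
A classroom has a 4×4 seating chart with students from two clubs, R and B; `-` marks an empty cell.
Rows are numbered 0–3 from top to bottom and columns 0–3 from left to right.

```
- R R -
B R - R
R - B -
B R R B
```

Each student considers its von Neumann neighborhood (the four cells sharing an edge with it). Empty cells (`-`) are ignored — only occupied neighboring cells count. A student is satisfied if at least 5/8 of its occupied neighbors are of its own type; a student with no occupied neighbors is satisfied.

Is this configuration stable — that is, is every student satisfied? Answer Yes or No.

No

(0,1)R 2/2 ok
(0,2)R 1/1 ok
(1,0)B 0/2 unhappy
(1,1)R 1/2 unhappy
(1,3)R 0/0 ok
(2,0)R 0/2 unhappy
(2,2)B 0/1 unhappy
(3,0)B 0/2 unhappy
(3,1)R 1/2 unhappy
(3,2)R 1/3 unhappy
(3,3)B 0/1 unhappy
For instance (1,0) has only 0/2 same-type neighbors, below 5/8.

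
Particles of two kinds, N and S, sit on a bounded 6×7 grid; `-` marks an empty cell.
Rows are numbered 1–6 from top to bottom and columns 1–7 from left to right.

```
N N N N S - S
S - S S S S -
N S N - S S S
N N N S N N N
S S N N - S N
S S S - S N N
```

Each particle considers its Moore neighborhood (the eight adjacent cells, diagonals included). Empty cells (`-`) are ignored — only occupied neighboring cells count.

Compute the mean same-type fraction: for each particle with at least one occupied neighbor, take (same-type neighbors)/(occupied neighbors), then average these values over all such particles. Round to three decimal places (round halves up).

(1,1)N 1/2
(1,2)N 2/4
(1,3)N 2/4
(1,4)N 1/5
(1,5)S 3/4
(1,7)S 1/1
(2,1)S 1/4
(2,3)S 2/6
(2,4)S 4/7
(2,5)S 5/6
(2,6)S 6/6
(3,1)N 2/4
(3,2)S 2/7
(3,3)N 2/6
(3,5)S 5/7
(3,6)S 4/7
(3,7)S 2/4
(4,1)N 2/5
(4,2)N 5/8
(4,3)N 4/7
(4,4)S 1/6
(4,5)N 2/6
(4,6)N 3/7
(4,7)N 2/5
(5,1)S 3/5
(5,2)S 4/8
(5,3)N 3/7
(5,4)N 3/6
(5,6)S 1/7
(5,7)N 4/5
(6,1)S 3/3
(6,2)S 4/5
(6,3)S 2/4
(6,5)S 1/3
(6,6)N 2/4
(6,7)N 2/3
Sum over 36 particles: 1/2 + 2/4 + 2/4 + 1/5 + 3/4 + 1/1 + 1/4 + 2/6 + 4/7 + 5/6 + 6/6 + 2/4 + 2/7 + 2/6 + 5/7 + 4/7 + 2/4 + 2/5 + 5/8 + 4/7 + 1/6 + 2/6 + 3/7 + 2/5 + 3/5 + 4/8 + 3/7 + 3/6 + 1/7 + 4/5 + 3/3 + 4/5 + 2/4 + 1/3 + 2/4 + 2/3 = 5331/280; mean = 5331/280 ÷ 36 = 1777/3360 = 0.528869… → 0.529.

0.529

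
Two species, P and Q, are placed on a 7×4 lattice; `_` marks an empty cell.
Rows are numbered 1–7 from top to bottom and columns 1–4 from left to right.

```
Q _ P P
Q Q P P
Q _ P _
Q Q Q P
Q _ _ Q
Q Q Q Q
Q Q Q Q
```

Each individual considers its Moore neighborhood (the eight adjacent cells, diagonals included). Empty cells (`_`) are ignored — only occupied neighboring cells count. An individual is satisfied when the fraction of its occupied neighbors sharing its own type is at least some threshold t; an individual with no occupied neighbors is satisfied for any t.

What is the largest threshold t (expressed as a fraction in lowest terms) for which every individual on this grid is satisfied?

1/3

(1,1)Q 2/2
(1,3)P 3/4
(1,4)P 3/3
(2,1)Q 3/3
(2,2)Q 3/6
(2,3)P 4/5
(2,4)P 4/4
(3,1)Q 4/4
(3,3)P 3/6
(4,1)Q 3/3
(4,2)Q 4/5
(4,3)Q 2/4
(4,4)P 1/3
(5,1)Q 4/4
(5,4)Q 3/4
(6,1)Q 4/4
(6,2)Q 6/6
(6,3)Q 6/6
(6,4)Q 4/4
(7,1)Q 3/3
(7,2)Q 5/5
(7,3)Q 5/5
(7,4)Q 3/3
The smallest same-type fraction is 1/3 at (4,4), which reduces to 1/3. Any threshold above that leaves this individual unsatisfied.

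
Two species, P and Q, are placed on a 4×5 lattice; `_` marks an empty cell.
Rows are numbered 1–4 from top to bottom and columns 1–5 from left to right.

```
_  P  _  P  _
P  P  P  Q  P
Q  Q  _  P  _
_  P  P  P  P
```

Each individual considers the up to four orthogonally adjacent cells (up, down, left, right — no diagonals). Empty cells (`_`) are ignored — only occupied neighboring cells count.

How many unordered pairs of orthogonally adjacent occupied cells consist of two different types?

Scan each occupied cell's neighbors to the right and below so each pair is counted once.
From row 1: 1 unlike of 2 pairs (running 1/2).
From row 2: 5 unlike of 7 pairs (running 6/9).
From row 3: 1 unlike of 3 pairs (running 7/12).
From row 4: 0 unlike of 3 pairs (running 7/15).
Total adjacent occupied pairs: 15; unlike-type pairs: 7.

7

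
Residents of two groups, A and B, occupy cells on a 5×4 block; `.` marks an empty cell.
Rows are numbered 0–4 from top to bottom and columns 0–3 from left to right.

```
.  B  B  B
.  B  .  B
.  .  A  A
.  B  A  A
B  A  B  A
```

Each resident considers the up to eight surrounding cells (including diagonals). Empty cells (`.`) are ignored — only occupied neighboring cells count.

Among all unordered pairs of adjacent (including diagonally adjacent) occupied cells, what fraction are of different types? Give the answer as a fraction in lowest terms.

Scan each occupied cell's neighbors to the right and below (and the two forward diagonals) so each pair is counted once.
Row 0: B(0,1)–B(0,2)= B(0,1)–B(1,1)= B(0,2)–B(0,3)= B(0,2)–B(1,3)= B(0,2)–B(1,1)= B(0,3)–B(1,3)=  → 0/6 unlike.
Row 1: B(1,1)–A(2,2)≠ B(1,3)–A(2,3)≠ B(1,3)–A(2,2)≠  → 3/3 unlike.
Row 2: A(2,2)–A(2,3)= A(2,2)–A(3,2)= A(2,2)–A(3,3)= A(2,2)–B(3,1)≠ A(2,3)–A(3,3)= A(2,3)–A(3,2)=  → 1/6 unlike.
Row 3: B(3,1)–A(3,2)≠ B(3,1)–A(4,1)≠ B(3,1)–B(4,2)= B(3,1)–B(4,0)= A(3,2)–A(3,3)= A(3,2)–B(4,2)≠ A(3,2)–A(4,3)= A(3,2)–A(4,1)= A(3,3)–A(4,3)= A(3,3)–B(4,2)≠  → 4/10 unlike.
Row 4: B(4,0)–A(4,1)≠ A(4,1)–B(4,2)≠ B(4,2)–A(4,3)≠  → 3/3 unlike.
Total adjacent occupied pairs: 28; unlike-type pairs: 11.
11/28 is already in lowest terms.

11/28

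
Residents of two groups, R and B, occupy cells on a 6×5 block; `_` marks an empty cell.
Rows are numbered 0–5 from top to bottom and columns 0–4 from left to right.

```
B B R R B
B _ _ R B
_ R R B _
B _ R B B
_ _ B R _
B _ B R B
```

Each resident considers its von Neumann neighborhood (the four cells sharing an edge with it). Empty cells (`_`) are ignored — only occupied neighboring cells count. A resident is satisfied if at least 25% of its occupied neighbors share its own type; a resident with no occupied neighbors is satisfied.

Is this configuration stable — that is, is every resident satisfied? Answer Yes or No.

No

(0,0)B 2/2 satisfied
(0,1)B 1/2 satisfied
(0,2)R 1/2 satisfied
(0,3)R 2/3 satisfied
(0,4)B 1/2 satisfied
(1,0)B 1/1 satisfied
(1,3)R 1/3 satisfied
(1,4)B 1/2 satisfied
(2,1)R 1/1 satisfied
(2,2)R 2/3 satisfied
(2,3)B 1/3 satisfied
(3,0)B 0/0 satisfied
(3,2)R 1/3 satisfied
(3,3)B 2/4 satisfied
(3,4)B 1/1 satisfied
(4,2)B 1/3 satisfied
(4,3)R 1/3 satisfied
(5,0)B 0/0 satisfied
(5,2)B 1/2 satisfied
(5,3)R 1/3 satisfied
(5,4)B 0/1 not
For instance (5,4) has only 0/1 same-type neighbors, below 1/4.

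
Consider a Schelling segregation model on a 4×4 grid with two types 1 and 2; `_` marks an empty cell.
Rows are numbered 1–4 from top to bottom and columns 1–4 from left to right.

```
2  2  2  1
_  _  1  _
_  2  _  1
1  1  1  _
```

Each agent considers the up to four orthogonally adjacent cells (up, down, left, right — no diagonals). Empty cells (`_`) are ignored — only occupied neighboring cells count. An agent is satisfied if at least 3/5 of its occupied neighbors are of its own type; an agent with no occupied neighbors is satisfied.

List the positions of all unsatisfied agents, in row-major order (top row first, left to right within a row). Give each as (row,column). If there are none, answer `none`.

(1,1)2 1/1 satisfied
(1,2)2 2/2 satisfied
(1,3)2 1/3 not
(1,4)1 0/1 not
(2,3)1 0/1 not
(3,2)2 0/1 not
(3,4)1 0/0 satisfied
(4,1)1 1/1 satisfied
(4,2)1 2/3 satisfied
(4,3)1 1/1 satisfied

(1,3), (1,4), (2,3), (3,2)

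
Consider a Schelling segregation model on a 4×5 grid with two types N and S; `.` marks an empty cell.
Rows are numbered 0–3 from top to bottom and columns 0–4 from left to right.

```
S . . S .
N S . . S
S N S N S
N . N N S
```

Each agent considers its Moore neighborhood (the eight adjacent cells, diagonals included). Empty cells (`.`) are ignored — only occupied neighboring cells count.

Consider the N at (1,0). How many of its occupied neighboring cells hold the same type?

1

Occupied neighbors of (1,0): (0,0)=S, (1,1)=S, (2,0)=S, (2,1)=N.
Same type (N): 1 of 4.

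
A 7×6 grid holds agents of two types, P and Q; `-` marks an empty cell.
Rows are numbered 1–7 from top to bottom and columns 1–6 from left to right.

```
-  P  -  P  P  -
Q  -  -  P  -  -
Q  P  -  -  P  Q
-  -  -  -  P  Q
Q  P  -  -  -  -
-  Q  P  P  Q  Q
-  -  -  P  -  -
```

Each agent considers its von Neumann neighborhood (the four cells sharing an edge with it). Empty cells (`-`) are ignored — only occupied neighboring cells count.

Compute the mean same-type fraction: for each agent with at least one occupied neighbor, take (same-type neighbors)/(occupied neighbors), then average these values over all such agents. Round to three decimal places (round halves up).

(1,2)P — no occupied neighbors
(1,4)P 2/2
(1,5)P 1/1
(2,1)Q 1/1
(2,4)P 1/1
(3,1)Q 1/2
(3,2)P 0/1
(3,5)P 1/2
(3,6)Q 1/2
(4,5)P 1/2
(4,6)Q 1/2
(5,1)Q 0/1
(5,2)P 0/2
(6,2)Q 0/2
(6,3)P 1/2
(6,4)P 2/3
(6,5)Q 1/2
(6,6)Q 1/1
(7,4)P 1/1
Sum over 18 agents: 2/2 + 1/1 + 1/1 + 1/1 + 1/2 + 0/1 + 1/2 + 1/2 + 1/2 + 1/2 + 0/1 + 0/2 + 0/2 + 1/2 + 2/3 + 1/2 + 1/1 + 1/1 = 61/6; mean = 61/6 ÷ 18 = 61/108 = 0.564814… → 0.565.

0.565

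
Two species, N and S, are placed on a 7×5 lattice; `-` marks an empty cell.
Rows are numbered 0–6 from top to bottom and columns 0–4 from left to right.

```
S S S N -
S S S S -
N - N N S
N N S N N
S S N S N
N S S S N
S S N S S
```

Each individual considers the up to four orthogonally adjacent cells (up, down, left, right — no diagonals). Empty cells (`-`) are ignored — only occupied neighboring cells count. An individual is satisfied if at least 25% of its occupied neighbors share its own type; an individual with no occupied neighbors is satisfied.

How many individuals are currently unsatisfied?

6

Row 0: (0,0)S 2/2 ✓ · (0,1)S 3/3 ✓ · (0,2)S 2/3 ✓ · (0,3)N 0/2 ✗
Row 1: (1,0)S 2/3 ✓ · (1,1)S 3/3 ✓ · (1,2)S 3/4 ✓ · (1,3)S 1/3 ✓
Row 2: (2,0)N 1/2 ✓ · (2,2)N 1/3 ✓ · (2,3)N 2/4 ✓ · (2,4)S 0/2 ✗
Row 3: (3,0)N 2/3 ✓ · (3,1)N 1/3 ✓ · (3,2)S 0/4 ✗ · (3,3)N 2/4 ✓ · (3,4)N 2/3 ✓
Row 4: (4,0)S 1/3 ✓ · (4,1)S 2/4 ✓ · (4,2)N 0/4 ✗ · (4,3)S 1/4 ✓ · (4,4)N 2/3 ✓
Row 5: (5,0)N 0/3 ✗ · (5,1)S 3/4 ✓ · (5,2)S 2/4 ✓ · (5,3)S 3/4 ✓ · (5,4)N 1/3 ✓
Row 6: (6,0)S 1/2 ✓ · (6,1)S 2/3 ✓ · (6,2)N 0/3 ✗ · (6,3)S 2/3 ✓ · (6,4)S 1/2 ✓
Unsatisfied: (0,3), (2,4), (3,2), (4,2), (5,0), (6,2) — 6 in total.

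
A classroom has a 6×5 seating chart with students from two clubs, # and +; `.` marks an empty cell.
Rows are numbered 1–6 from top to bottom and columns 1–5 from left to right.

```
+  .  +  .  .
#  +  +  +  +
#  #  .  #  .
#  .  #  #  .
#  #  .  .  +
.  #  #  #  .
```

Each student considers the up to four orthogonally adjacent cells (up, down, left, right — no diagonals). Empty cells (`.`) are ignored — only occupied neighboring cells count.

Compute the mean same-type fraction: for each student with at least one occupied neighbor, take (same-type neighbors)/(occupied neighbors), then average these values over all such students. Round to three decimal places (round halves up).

(1,1)+ 0/1
(1,3)+ 1/1
(2,1)# 1/3
(2,2)+ 1/3
(2,3)+ 3/3
(2,4)+ 2/3
(2,5)+ 1/1
(3,1)# 3/3
(3,2)# 1/2
(3,4)# 1/2
(4,1)# 2/2
(4,3)# 1/1
(4,4)# 2/2
(5,1)# 2/2
(5,2)# 2/2
(5,5)+ — no occupied neighbors
(6,2)# 2/2
(6,3)# 2/2
(6,4)# 1/1
Sum over 18 students: 0/1 + 1/1 + 1/3 + 1/3 + 3/3 + 2/3 + 1/1 + 3/3 + 1/2 + 1/2 + 2/2 + 1/1 + 2/2 + 2/2 + 2/2 + 2/2 + 2/2 + 1/1 = 43/3; mean = 43/3 ÷ 18 = 43/54 = 0.796296… → 0.796.

0.796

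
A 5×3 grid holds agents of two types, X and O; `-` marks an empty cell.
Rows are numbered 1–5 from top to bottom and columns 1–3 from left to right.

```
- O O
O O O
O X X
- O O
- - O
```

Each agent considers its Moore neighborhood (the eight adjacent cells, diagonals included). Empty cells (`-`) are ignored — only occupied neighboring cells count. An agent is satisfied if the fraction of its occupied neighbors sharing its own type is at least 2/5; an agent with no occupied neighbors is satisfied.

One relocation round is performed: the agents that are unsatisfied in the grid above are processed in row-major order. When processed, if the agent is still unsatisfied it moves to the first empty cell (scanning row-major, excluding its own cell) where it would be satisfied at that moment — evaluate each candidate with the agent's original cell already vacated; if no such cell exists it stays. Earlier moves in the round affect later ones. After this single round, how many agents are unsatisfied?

Initially unsatisfied (in order): (3,2), (3,3).
  (3,2): no empty cell satisfies it; stays.
  (3,3): no empty cell satisfies it; stays.
Resulting grid:
- O O
O O O
O X X
- O O
- - O
Unsatisfied now: (3,2), (3,3).

2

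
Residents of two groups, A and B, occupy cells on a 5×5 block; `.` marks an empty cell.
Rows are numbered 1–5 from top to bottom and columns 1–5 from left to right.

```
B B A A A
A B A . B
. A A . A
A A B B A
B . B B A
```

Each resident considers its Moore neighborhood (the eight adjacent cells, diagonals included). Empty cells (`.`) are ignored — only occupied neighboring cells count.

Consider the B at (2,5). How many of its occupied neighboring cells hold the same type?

0

Occupied neighbors of (2,5): (1,4)=A, (1,5)=A, (3,5)=A.
Same type (B): 0 of 3.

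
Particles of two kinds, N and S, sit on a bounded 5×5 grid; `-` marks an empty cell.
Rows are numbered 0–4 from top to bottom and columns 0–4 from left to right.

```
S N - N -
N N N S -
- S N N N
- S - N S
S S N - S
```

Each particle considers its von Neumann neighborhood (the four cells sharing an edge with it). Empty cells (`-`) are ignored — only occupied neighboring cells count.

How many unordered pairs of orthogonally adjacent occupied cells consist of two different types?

10

Scan each occupied cell's neighbors to the right and below so each pair is counted once.
From row 0: 3 unlike of 4 pairs (running 3/4).
From row 1: 3 unlike of 6 pairs (running 6/10).
From row 2: 2 unlike of 6 pairs (running 8/16).
From row 3: 1 unlike of 3 pairs (running 9/19).
From row 4: 1 unlike of 2 pairs (running 10/21).
Total adjacent occupied pairs: 21; unlike-type pairs: 10.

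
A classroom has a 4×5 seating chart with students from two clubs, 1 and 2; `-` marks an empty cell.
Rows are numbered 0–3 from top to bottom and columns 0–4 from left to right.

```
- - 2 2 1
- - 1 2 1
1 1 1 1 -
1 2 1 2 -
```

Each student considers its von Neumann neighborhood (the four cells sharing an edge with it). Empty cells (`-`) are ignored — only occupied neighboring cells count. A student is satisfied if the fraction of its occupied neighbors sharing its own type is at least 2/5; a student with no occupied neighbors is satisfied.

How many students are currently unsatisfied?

6

(0,2)2 1/2 satisfied
(0,3)2 2/3 satisfied
(0,4)1 1/2 satisfied
(1,2)1 1/3 not
(1,3)2 1/4 not
(1,4)1 1/2 satisfied
(2,0)1 2/2 satisfied
(2,1)1 2/3 satisfied
(2,2)1 4/4 satisfied
(2,3)1 1/3 not
(3,0)1 1/2 satisfied
(3,1)2 0/3 not
(3,2)1 1/3 not
(3,3)2 0/2 not
Unsatisfied: (1,2), (1,3), (2,3), (3,1), (3,2), (3,3) — 6 in total.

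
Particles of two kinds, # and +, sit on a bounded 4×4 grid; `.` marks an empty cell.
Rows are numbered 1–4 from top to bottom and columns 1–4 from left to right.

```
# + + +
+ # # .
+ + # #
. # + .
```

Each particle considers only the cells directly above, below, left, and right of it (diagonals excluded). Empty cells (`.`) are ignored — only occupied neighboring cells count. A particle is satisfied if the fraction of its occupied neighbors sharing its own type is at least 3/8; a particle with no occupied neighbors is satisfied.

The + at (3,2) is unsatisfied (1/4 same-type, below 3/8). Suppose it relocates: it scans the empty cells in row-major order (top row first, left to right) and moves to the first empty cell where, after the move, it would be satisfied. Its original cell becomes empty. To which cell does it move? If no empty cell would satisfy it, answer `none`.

Vacating (3,2). Empty cells in order:
  (2,4): 1/3 same-type → still unsatisfied.
  (4,1): 1/2 same-type → satisfied — stop here.

(4,1)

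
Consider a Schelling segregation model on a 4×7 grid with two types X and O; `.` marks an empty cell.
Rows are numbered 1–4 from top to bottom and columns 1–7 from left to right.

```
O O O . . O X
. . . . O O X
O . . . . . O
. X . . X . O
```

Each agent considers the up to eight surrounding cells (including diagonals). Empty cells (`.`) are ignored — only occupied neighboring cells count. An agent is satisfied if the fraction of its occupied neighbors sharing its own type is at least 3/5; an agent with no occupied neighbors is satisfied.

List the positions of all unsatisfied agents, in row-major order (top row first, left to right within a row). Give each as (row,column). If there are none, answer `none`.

Row 1: (1,1)O 1/1 ✓ · (1,2)O 2/2 ✓ · (1,3)O 1/1 ✓ · (1,6)O 2/4 ✗ · (1,7)X 1/3 ✗
Row 2: (2,5)O 2/2 ✓ · (2,6)O 3/5 ✓ · (2,7)X 1/4 ✗
Row 3: (3,1)O 0/1 ✗ · (3,7)O 2/3 ✓
Row 4: (4,2)X 0/1 ✗ · (4,5)X 0/0 ✓ · (4,7)O 1/1 ✓

(1,6), (1,7), (2,7), (3,1), (4,2)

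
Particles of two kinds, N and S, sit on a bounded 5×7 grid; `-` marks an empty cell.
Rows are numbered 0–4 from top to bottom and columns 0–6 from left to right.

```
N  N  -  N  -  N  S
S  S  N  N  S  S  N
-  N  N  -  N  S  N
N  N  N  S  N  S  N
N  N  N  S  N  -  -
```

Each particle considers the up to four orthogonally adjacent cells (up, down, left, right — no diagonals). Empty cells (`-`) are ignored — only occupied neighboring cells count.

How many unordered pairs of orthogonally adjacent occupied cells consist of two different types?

18

Scan each occupied cell's neighbors to the right and below so each pair is counted once.
Row 0: N(0,0)–N(0,1)= N(0,0)–S(1,0)≠ N(0,1)–S(1,1)≠ N(0,3)–N(1,3)= N(0,5)–S(0,6)≠ N(0,5)–S(1,5)≠ S(0,6)–N(1,6)≠  → 5/7 unlike.
Row 1: S(1,0)–S(1,1)= S(1,1)–N(1,2)≠ S(1,1)–N(2,1)≠ N(1,2)–N(1,3)= N(1,2)–N(2,2)= N(1,3)–S(1,4)≠ S(1,4)–S(1,5)= S(1,4)–N(2,4)≠ S(1,5)–N(1,6)≠ S(1,5)–S(2,5)= N(1,6)–N(2,6)=  → 5/11 unlike.
Row 2: N(2,1)–N(2,2)= N(2,1)–N(3,1)= N(2,2)–N(3,2)= N(2,4)–S(2,5)≠ N(2,4)–N(3,4)= S(2,5)–N(2,6)≠ S(2,5)–S(3,5)= N(2,6)–N(3,6)=  → 2/8 unlike.
Row 3: N(3,0)–N(3,1)= N(3,0)–N(4,0)= N(3,1)–N(3,2)= N(3,1)–N(4,1)= N(3,2)–S(3,3)≠ N(3,2)–N(4,2)= S(3,3)–N(3,4)≠ S(3,3)–S(4,3)= N(3,4)–S(3,5)≠ N(3,4)–N(4,4)= S(3,5)–N(3,6)≠  → 4/11 unlike.
Row 4: N(4,0)–N(4,1)= N(4,1)–N(4,2)= N(4,2)–S(4,3)≠ S(4,3)–N(4,4)≠  → 2/4 unlike.
Total adjacent occupied pairs: 41; unlike-type pairs: 18.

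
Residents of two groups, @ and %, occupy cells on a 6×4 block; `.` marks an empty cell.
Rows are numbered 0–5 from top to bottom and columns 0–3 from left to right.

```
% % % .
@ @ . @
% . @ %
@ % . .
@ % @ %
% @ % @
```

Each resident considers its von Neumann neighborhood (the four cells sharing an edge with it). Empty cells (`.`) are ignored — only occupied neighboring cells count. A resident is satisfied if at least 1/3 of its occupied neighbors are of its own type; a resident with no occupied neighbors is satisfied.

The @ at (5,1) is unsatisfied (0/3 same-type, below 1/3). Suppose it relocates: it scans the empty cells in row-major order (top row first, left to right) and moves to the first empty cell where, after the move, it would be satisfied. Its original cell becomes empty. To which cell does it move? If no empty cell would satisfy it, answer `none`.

(0,3)

Vacating (5,1). Empty cells in order:
  (0,3): 1/2 same-type → satisfied — stop here.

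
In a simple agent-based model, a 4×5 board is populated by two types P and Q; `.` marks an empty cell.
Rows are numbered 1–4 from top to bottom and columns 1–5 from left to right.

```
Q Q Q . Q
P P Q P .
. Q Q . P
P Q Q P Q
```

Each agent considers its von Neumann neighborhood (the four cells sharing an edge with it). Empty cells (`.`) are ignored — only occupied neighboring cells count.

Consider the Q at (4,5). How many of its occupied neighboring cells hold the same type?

Occupied neighbors of (4,5): (3,5)=P, (4,4)=P.
Same type (Q): 0 of 2.

0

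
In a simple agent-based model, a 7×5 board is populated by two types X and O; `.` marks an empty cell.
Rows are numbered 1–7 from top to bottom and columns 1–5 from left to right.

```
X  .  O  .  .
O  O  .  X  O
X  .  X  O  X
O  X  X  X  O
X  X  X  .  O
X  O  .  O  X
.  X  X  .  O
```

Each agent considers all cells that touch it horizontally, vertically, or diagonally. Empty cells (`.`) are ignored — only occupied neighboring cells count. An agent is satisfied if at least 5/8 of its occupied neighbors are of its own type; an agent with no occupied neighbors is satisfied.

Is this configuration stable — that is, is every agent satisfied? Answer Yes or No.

No

Row 1: (1,1)X 0/2 ✗ · (1,3)O 1/2 ✗
Row 2: (2,1)O 1/3 ✗ · (2,2)O 2/5 ✗ · (2,4)X 2/5 ✗ · (2,5)O 1/3 ✗
Row 3: (3,1)X 1/4 ✗ · (3,3)X 4/6 ✓ · (3,4)O 2/7 ✗ · (3,5)X 2/5 ✗
Row 4: (4,1)O 0/4 ✗ · (4,2)X 6/7 ✓ · (4,3)X 5/6 ✓ · (4,4)X 4/7 ✗ · (4,5)O 2/4 ✗
Row 5: (5,1)X 3/5 ✗ · (5,2)X 5/7 ✓ · (5,3)X 4/6 ✓ · (5,5)O 2/4 ✗
Row 6: (6,1)X 3/4 ✓ · (6,2)O 0/6 ✗ · (6,4)O 2/5 ✗ · (6,5)X 0/3 ✗
Row 7: (7,2)X 2/3 ✓ · (7,3)X 1/3 ✗ · (7,5)O 1/2 ✗
For instance (1,1) has only 0/2 same-type neighbors, below 5/8.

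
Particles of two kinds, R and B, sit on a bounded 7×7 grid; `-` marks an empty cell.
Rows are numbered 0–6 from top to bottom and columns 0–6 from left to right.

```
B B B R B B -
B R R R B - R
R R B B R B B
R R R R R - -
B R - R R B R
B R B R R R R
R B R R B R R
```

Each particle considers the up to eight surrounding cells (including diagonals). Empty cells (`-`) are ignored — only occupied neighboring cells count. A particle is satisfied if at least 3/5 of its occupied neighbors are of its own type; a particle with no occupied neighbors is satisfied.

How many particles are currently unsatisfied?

(0,0)B 2/3 ✓
(0,1)B 3/5 ✓
(0,2)B 1/5 ✗
(0,3)R 2/5 ✗
(0,4)B 2/4 ✗
(0,5)B 2/3 ✓
(1,0)B 2/5 ✗
(1,1)R 3/8 ✗
(1,2)R 4/8 ✗
(1,3)R 3/8 ✗
(1,4)B 4/7 ✗
(1,6)R 0/3 ✗
(2,0)R 4/5 ✓
(2,1)R 6/8 ✓
(2,2)B 1/8 ✗
(2,3)B 2/8 ✗
(2,4)R 3/6 ✗
(2,5)B 2/5 ✗
(2,6)B 1/2 ✗
(3,0)R 4/5 ✓
(3,1)R 5/7 ✓
(3,2)R 5/7 ✓
(3,3)R 5/7 ✓
(3,4)R 4/7 ✗
(4,0)B 1/5 ✗
(4,1)R 4/7 ✗
(4,3)R 6/7 ✓
(4,4)R 6/7 ✓
(4,5)B 0/6 ✗
(4,6)R 2/3 ✓
(5,0)B 2/5 ✗
(5,1)R 3/7 ✗
(5,2)B 1/7 ✗
(5,3)R 5/7 ✓
(5,4)R 6/8 ✓
(5,5)R 6/8 ✓
(5,6)R 4/5 ✓
(6,0)R 1/3 ✗
(6,1)B 2/5 ✗
(6,2)R 3/5 ✓
(6,3)R 3/5 ✓
(6,4)B 0/5 ✗
(6,5)R 4/5 ✓
(6,6)R 3/3 ✓
Unsatisfied: (0,2), (0,3), (0,4), (1,0), (1,1), (1,2), (1,3), (1,4), (1,6), (2,2), (2,3), (2,4), (2,5), (2,6), (3,4), (4,0), (4,1), (4,5), (5,0), (5,1), (5,2), (6,0), (6,1), (6,4) — 24 in total.

24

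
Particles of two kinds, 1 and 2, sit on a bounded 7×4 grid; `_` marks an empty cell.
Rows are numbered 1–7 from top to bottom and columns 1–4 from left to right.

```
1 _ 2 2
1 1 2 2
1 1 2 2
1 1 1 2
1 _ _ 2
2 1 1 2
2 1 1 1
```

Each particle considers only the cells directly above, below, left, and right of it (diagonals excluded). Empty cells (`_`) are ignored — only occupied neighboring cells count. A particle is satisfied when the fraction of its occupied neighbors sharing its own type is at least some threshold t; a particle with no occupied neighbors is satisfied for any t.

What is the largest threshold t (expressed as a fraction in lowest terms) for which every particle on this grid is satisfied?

Row 1: (1,1)1 1/1 · (1,3)2 2/2 · (1,4)2 2/2
Row 2: (2,1)1 3/3 · (2,2)1 2/3 · (2,3)2 3/4 · (2,4)2 3/3
Row 3: (3,1)1 3/3 · (3,2)1 3/4 · (3,3)2 2/4 · (3,4)2 3/3
Row 4: (4,1)1 3/3 · (4,2)1 3/3 · (4,3)1 1/3 · (4,4)2 2/3
Row 5: (5,1)1 1/2 · (5,4)2 2/2
Row 6: (6,1)2 1/3 · (6,2)1 2/3 · (6,3)1 2/3 · (6,4)2 1/3
Row 7: (7,1)2 1/2 · (7,2)1 2/3 · (7,3)1 3/3 · (7,4)1 1/2
The smallest same-type fraction is 1/3 at (4,3), which reduces to 1/3. Any threshold above that leaves this particle unsatisfied.

1/3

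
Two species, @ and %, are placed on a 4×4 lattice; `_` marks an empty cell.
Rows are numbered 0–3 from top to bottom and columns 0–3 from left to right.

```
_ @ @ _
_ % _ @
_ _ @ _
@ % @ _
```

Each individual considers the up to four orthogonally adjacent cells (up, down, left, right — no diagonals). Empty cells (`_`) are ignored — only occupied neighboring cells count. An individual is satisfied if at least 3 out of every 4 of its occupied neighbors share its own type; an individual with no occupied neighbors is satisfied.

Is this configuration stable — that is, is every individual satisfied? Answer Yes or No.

No

Row 0: (0,1)@ 1/2 ✗ · (0,2)@ 1/1 ✓
Row 1: (1,1)% 0/1 ✗ · (1,3)@ 0/0 ✓
Row 2: (2,2)@ 1/1 ✓
Row 3: (3,0)@ 0/1 ✗ · (3,1)% 0/2 ✗ · (3,2)@ 1/2 ✗
For instance (0,1) has only 1/2 same-type neighbors, below 3/4.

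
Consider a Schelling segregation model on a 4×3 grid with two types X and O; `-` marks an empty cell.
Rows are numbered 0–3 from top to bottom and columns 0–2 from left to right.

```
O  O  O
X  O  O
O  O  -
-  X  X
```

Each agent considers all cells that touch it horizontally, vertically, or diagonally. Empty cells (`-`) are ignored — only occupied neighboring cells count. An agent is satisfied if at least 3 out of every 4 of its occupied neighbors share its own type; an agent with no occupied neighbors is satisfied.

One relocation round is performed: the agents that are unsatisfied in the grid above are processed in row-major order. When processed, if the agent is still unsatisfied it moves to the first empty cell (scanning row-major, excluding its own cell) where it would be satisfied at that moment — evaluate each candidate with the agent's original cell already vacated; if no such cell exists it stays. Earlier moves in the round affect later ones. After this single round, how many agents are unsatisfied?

6

Initially unsatisfied (in order): (0,0), (1,0), (2,0), (2,1), (3,1), (3,2).
  (0,0): no empty cell satisfies it; stays.
  (1,0): no empty cell satisfies it; stays.
  (2,0): no empty cell satisfies it; stays.
  (2,1): no empty cell satisfies it; stays.
  (3,1): no empty cell satisfies it; stays.
  (3,2): no empty cell satisfies it; stays.
Resulting grid:
O O O
X O O
O O -
- X X
Unsatisfied now: (0,0), (1,0), (2,0), (2,1), (3,1), (3,2).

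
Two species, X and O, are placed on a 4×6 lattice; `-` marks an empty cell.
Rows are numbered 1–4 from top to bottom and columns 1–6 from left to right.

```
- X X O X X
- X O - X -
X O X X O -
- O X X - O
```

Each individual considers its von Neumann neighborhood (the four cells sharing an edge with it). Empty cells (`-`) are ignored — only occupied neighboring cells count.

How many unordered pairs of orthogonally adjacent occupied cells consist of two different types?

11

Scan each occupied cell's neighbors to the right and below so each pair is counted once.
Row 1: X(1,2)–X(1,3)= X(1,2)–X(2,2)= X(1,3)–O(1,4)≠ X(1,3)–O(2,3)≠ O(1,4)–X(1,5)≠ X(1,5)–X(1,6)= X(1,5)–X(2,5)=  → 3/7 unlike.
Row 2: X(2,2)–O(2,3)≠ X(2,2)–O(3,2)≠ O(2,3)–X(3,3)≠ X(2,5)–O(3,5)≠  → 4/4 unlike.
Row 3: X(3,1)–O(3,2)≠ O(3,2)–X(3,3)≠ O(3,2)–O(4,2)= X(3,3)–X(3,4)= X(3,3)–X(4,3)= X(3,4)–O(3,5)≠ X(3,4)–X(4,4)=  → 3/7 unlike.
Row 4: O(4,2)–X(4,3)≠ X(4,3)–X(4,4)=  → 1/2 unlike.
Total adjacent occupied pairs: 20; unlike-type pairs: 11.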